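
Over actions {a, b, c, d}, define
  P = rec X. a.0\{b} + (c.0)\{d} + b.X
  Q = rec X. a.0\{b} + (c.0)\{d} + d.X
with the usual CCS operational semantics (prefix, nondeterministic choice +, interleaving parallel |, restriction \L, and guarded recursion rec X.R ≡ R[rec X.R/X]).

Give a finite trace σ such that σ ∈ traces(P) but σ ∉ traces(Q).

P's transition system — 3 states:
  u0 = rec X. a.0\{b} + (c.0)\{d} + b.X | =a=> u1, =b=> u0, =c=> u2
  u1 = 0\{b} | stopped
  u2 = 0\{d} | stopped
Q's transition system — 3 states:
  v0 = rec X. a.0\{b} + (c.0)\{d} + d.X | =a=> v1, =c=> v2, =d=> v0
  v1 = 0\{b} | stopped
  v2 = 0\{d} | stopped
Trace ⟨b⟩ through P, begin at {u0}:
  after b @ step 1: {u0}
  P completes σ.
Trace ⟨b⟩ through Q, begin at {v0}:
  after b @ step 1: no successor for Q

b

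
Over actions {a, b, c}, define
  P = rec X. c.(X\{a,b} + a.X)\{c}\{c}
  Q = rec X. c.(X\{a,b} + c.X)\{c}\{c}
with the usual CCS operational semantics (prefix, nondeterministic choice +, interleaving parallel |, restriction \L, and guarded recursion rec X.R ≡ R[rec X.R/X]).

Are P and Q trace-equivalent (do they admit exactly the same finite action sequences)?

NO — witness ⟨ca⟩

P's transition system — 3 states:
  s0 = rec X. c.(X\{a,b} + a.X)\{c}\{c} ⊢ --c--▸ s1
  s1 = ((rec X. c.(X\{a,b} + a.X)\{c}\{c})\{a,b} + a.(rec X. c.(X\{a,b} + a.X)\{c}\{c}))\{c}\{c} ⊢ --a--▸ s2
  s2 = (rec X. c.(X\{a,b} + a.X)\{c}\{c})\{c}\{c} ⊢ stopped
Q's transition system — 2 states:
  t0 = rec X. c.(X\{a,b} + c.X)\{c}\{c} ⊢ --c--▸ t1
  t1 = ((rec X. c.(X\{a,b} + c.X)\{c}\{c})\{a,b} + c.(rec X. c.(X\{a,b} + c.X)\{c}\{c}))\{c}\{c} ⊢ stopped
Run σ = ⟨ca⟩ on P: start {s0}
  step 1 (c): {s1}
  step 2 (a): {s2}
  — P admits the full trace.
Run σ = ⟨ca⟩ on Q: start {t0}
  step 1 (c): {t1}
  step 2 (a): no successor for Q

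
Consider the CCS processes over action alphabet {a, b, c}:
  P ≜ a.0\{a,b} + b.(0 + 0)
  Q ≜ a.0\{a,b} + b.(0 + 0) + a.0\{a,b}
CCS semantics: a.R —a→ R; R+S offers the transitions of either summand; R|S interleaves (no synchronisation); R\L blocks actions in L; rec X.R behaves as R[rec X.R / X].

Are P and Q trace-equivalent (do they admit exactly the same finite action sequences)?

LTS(P): 3 reachable states
  p0 = a.0\{a,b} + b.(0 + 0) :: -a-> p1, -b-> p2
  p1 = 0\{a,b} :: ∅
  p2 = 0 + 0 :: ∅
LTS(Q): 3 reachable states
  q0 = a.0\{a,b} + b.(0 + 0) + a.0\{a,b} :: -a-> q1, -b-> q2
  q1 = 0\{a,b} :: ∅
  q2 = 0 + 0 :: ∅
Partition-refinement fixed point:
  B0 = {p0, q0}
  B1 = {p1, p2, q1, q2}
p0 ∈ B0, q0 ∈ B0 → same block
Bisimilar ⇒ trace-equivalent.

YES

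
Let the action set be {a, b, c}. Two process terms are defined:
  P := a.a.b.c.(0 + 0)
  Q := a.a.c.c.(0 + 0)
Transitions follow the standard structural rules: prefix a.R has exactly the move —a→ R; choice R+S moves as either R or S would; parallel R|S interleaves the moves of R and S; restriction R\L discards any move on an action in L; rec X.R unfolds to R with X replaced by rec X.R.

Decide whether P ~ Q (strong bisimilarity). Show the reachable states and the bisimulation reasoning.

not bisimilar

Reachable graph of P (5 states):
  m0 = a.a.b.c.(0 + 0) has moves =a=> m1
  m1 = a.b.c.(0 + 0) has moves =a=> m2
  m2 = b.c.(0 + 0) has moves =b=> m3
  m3 = c.(0 + 0) has moves =c=> m4
  m4 = 0 + 0 has moves deadlocked
Reachable graph of Q (5 states):
  n0 = a.a.c.c.(0 + 0) has moves =a=> n1
  n1 = a.c.c.(0 + 0) has moves =a=> n2
  n2 = c.c.(0 + 0) has moves =c=> n3
  n3 = c.(0 + 0) has moves =c=> n4
  n4 = 0 + 0 has moves deadlocked
Partition-refinement fixed point:
  B0 = {m0}
  B1 = {m1}
  B2 = {m2}
  B3 = {m3, n3}
  B4 = {m4, n4}
  B5 = {n0}
  B6 = {n1}
  B7 = {n2}
m0 ∈ B0, n0 ∈ B5 → different blocks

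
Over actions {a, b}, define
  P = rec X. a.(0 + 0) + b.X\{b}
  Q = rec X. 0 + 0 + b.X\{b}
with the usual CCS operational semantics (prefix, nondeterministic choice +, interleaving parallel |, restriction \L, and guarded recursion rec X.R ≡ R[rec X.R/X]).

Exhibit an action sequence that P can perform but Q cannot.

a

P's transition system — 4 states:
  s0 = rec X. a.(0 + 0) + b.X\{b} :: =a=> s1, =b=> s2
  s1 = 0 + 0 :: deadlocked
  s2 = (rec X. a.(0 + 0) + b.X\{b})\{b} :: =a=> s3
  s3 = (0 + 0)\{b} :: deadlocked
Q's transition system — 2 states:
  t0 = rec X. 0 + 0 + b.X\{b} :: =b=> t1
  t1 = (rec X. 0 + 0 + b.X\{b})\{b} :: deadlocked
Executing a from P (initial set {s0}):
  [1] a ⇒ {s1}
  ✓ P
Executing a from Q (initial set {t0}):
  [1] a ⇒ no successor for Q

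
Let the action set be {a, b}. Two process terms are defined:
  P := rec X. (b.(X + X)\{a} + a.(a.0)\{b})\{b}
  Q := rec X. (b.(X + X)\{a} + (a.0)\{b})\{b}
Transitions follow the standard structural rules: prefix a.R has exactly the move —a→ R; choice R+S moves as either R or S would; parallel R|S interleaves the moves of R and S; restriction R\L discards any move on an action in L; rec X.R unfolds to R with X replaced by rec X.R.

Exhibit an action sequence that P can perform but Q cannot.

LTS(P): 3 reachable states
  p0 = rec X. (b.(X + X)\{a} + a.(a.0)\{b})\{b} ⊢ ··a··> p1
  p1 = (a.0)\{b}\{b} ⊢ ··a··> p2
  p2 = 0\{b}\{b} ⊢ (no moves)
LTS(Q): 2 reachable states
  q0 = rec X. (b.(X + X)\{a} + (a.0)\{b})\{b} ⊢ ··a··> q1
  q1 = 0\{b}\{b} ⊢ (no moves)
Trace ⟨aa⟩ through P, begin at {p0}:
  after a @ step 1: {p1}
  after a @ step 2: {p2}
  — P admits the full trace.
Trace ⟨aa⟩ through Q, begin at {q0}:
  after a @ step 1: {q1}
  after a @ step 2: ∅ (Q stuck)

aa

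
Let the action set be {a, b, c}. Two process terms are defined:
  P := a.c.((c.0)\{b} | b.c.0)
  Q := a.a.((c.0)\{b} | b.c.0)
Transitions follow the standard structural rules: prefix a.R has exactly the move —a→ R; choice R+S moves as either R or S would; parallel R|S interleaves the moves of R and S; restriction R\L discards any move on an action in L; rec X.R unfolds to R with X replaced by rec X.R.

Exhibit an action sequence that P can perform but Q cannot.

ac

P's transition system — 8 states:
  u0 = a.c.((c.0)\{b} | b.c.0) has moves =a=> u1
  u1 = c.((c.0)\{b} | b.c.0) has moves =c=> u2
  u2 = (c.0)\{b} | b.c.0 has moves =b=> u3, =c=> u4
  u3 = (c.0)\{b} | c.0 has moves =c=> u5, =c=> u6
  u4 = 0\{b} | b.c.0 has moves =b=> u6
  u5 = (c.0)\{b} | 0 has moves =c=> u7
  u6 = 0\{b} | c.0 has moves =c=> u7
  u7 = 0\{b} | 0 has moves (no moves)
Q's transition system — 8 states:
  v0 = a.a.((c.0)\{b} | b.c.0) has moves =a=> v1
  v1 = a.((c.0)\{b} | b.c.0) has moves =a=> v2
  v2 = (c.0)\{b} | b.c.0 has moves =b=> v3, =c=> v4
  v3 = (c.0)\{b} | c.0 has moves =c=> v5, =c=> v6
  v4 = 0\{b} | b.c.0 has moves =b=> v6
  v5 = (c.0)\{b} | 0 has moves =c=> v7
  v6 = 0\{b} | c.0 has moves =c=> v7
  v7 = 0\{b} | 0 has moves (no moves)
Run σ = ⟨ac⟩ on P: start {u0}
  after a @ step 1: {u1}
  after c @ step 2: {u2}
  P completes σ.
Run σ = ⟨ac⟩ on Q: start {v0}
  after a @ step 1: {v1}
  after c @ step 2: no successor for Q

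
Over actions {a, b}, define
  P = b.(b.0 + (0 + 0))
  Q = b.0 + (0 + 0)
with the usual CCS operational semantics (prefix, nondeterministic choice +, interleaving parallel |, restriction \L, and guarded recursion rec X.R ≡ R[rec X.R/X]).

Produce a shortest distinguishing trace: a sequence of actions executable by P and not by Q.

P's transition system — 3 states:
  s0 = b.(b.0 + (0 + 0)) :: =b=> s1
  s1 = b.0 + (0 + 0) :: =b=> s2
  s2 = 0 :: ∅
Q's transition system — 2 states:
  t0 = b.0 + (0 + 0) :: =b=> t1
  t1 = 0 :: ∅
Run σ = ⟨bb⟩ on P: start {s0}
  after b @ step 1: {s1}
  after b @ step 2: {s2}
  ✓ P
Run σ = ⟨bb⟩ on Q: start {t0}
  after b @ step 1: {t1}
  after b @ step 2: no successor for Q

bb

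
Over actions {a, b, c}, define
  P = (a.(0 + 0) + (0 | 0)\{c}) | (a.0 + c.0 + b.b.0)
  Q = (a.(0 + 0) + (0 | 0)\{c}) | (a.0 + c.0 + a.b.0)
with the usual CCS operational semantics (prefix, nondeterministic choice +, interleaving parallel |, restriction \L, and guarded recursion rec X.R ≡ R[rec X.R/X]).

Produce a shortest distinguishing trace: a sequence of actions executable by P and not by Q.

P's transition system — 6 states:
  u0 = (a.(0 + 0) + (0 | 0)\{c}) | (a.0 + c.0 + b.b.0) has moves —a→ u1, —a→ u2, —b→ u3, —c→ u2
  u1 = (0 + 0) | (a.0 + c.0 + b.b.0) has moves —a→ u4, —b→ u5, —c→ u4
  u2 = (a.(0 + 0) + (0 | 0)\{c}) | 0 has moves —a→ u4
  u3 = (a.(0 + 0) + (0 | 0)\{c}) | b.0 has moves —a→ u5, —b→ u2
  u4 = (0 + 0) | 0 has moves (no moves)
  u5 = (0 + 0) | b.0 has moves —b→ u4
Q's transition system — 6 states:
  v0 = (a.(0 + 0) + (0 | 0)\{c}) | (a.0 + c.0 + a.b.0) has moves —a→ v1, —a→ v2, —a→ v3, —c→ v2
  v1 = (0 + 0) | (a.0 + c.0 + a.b.0) has moves —a→ v4, —a→ v5, —c→ v4
  v2 = (a.(0 + 0) + (0 | 0)\{c}) | 0 has moves —a→ v4
  v3 = (a.(0 + 0) + (0 | 0)\{c}) | b.0 has moves —a→ v5, —b→ v2
  v4 = (0 + 0) | 0 has moves (no moves)
  v5 = (0 + 0) | b.0 has moves —b→ v4
Trace ⟨b⟩ through P, begin at {u0}:
  step 1 (b): {u3}
  ✓ P
Trace ⟨b⟩ through Q, begin at {v0}:
  step 1 (b): ∅  — Q cannot continue

b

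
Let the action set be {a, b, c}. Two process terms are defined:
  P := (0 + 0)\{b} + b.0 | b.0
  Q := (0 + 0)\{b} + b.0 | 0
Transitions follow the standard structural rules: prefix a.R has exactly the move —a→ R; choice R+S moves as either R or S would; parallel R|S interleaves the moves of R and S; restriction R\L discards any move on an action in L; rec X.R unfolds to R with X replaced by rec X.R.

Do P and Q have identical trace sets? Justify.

trace-distinct — witness ⟨bb⟩

P's transition system — 4 states:
  s0 = (0 + 0)\{b} + b.0 | b.0 :: -b-> s1, -b-> s2
  s1 = 0 | b.0 :: -b-> s3
  s2 = b.0 | 0 :: -b-> s3
  s3 = 0 | 0 :: stopped
Q's transition system — 2 states:
  t0 = (0 + 0)\{b} + b.0 | 0 :: -b-> t1
  t1 = 0 | 0 :: stopped
Executing bb from P (initial set {s0}):
  step 1 (b): {s1, s2}
  step 2 (b): {s3}
  P completes σ.
Executing bb from Q (initial set {t0}):
  step 1 (b): {t1}
  step 2 (b): ∅ (Q stuck)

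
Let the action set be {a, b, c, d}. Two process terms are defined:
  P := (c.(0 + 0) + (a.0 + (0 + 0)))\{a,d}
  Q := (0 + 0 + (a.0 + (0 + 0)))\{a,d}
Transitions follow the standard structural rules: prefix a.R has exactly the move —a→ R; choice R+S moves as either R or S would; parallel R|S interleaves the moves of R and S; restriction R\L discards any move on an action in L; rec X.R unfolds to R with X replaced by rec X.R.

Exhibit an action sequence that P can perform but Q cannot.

P's transition system — 2 states:
  u0 = (c.(0 + 0) + (a.0 + (0 + 0)))\{a,d} | =c=> u1
  u1 = (0 + 0)\{a,d} | deadlocked
Q's transition system — 1 states:
  v0 = (0 + 0 + (a.0 + (0 + 0)))\{a,d} | deadlocked
Run σ = ⟨c⟩ on P: start {u0}
  step 1 (c): {u1}
  ✓ P
Run σ = ⟨c⟩ on Q: start {v0}
  step 1 (c): ∅ (Q stuck)

c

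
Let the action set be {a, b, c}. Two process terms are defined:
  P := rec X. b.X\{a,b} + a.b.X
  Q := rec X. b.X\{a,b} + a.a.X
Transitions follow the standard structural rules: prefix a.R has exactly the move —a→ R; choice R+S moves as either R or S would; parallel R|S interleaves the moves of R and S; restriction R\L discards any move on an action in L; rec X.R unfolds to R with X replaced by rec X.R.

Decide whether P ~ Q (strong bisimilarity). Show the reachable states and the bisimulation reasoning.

P's transition system — 3 states:
  m0 = rec X. b.X\{a,b} + a.b.X :: =a=> m1, =b=> m2
  m1 = b.(rec X. b.X\{a,b} + a.b.X) :: =b=> m0
  m2 = (rec X. b.X\{a,b} + a.b.X)\{a,b} :: ·
Q's transition system — 3 states:
  n0 = rec X. b.X\{a,b} + a.a.X :: =a=> n1, =b=> n2
  n1 = a.(rec X. b.X\{a,b} + a.a.X) :: =a=> n0
  n2 = (rec X. b.X\{a,b} + a.a.X)\{a,b} :: ·
Bisimilarity quotient blocks:
  B0 = {m0}
  B1 = {m2, n2}
  B2 = {m1}
  B3 = {n0}
  B4 = {n1}
m0 ∈ B0, n0 ∈ B3 → different blocks

not bisimilar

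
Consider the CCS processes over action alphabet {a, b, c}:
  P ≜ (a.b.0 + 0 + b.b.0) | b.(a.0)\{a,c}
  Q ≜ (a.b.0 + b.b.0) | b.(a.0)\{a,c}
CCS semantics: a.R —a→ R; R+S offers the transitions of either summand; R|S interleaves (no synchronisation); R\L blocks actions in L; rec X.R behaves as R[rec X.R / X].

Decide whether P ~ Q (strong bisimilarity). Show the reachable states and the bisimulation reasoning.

P ~ Q

P's transition system — 6 states:
  s0 = (a.b.0 + 0 + b.b.0) | b.(a.0)\{a,c} has moves ··a··> s1, ··b··> s1, ··b··> s2
  s1 = b.0 | b.(a.0)\{a,c} has moves ··b··> s3, ··b··> s4
  s2 = (a.b.0 + 0 + b.b.0) | (a.0)\{a,c} has moves ··a··> s4, ··b··> s4
  s3 = 0 | b.(a.0)\{a,c} has moves ··b··> s5
  s4 = b.0 | (a.0)\{a,c} has moves ··b··> s5
  s5 = 0 | (a.0)\{a,c} has moves deadlocked
Q's transition system — 6 states:
  t0 = (a.b.0 + b.b.0) | b.(a.0)\{a,c} has moves ··a··> t1, ··b··> t1, ··b··> t2
  t1 = b.0 | b.(a.0)\{a,c} has moves ··b··> t3, ··b··> t4
  t2 = (a.b.0 + b.b.0) | (a.0)\{a,c} has moves ··a··> t4, ··b··> t4
  t3 = 0 | b.(a.0)\{a,c} has moves ··b··> t5
  t4 = b.0 | (a.0)\{a,c} has moves ··b··> t5
  t5 = 0 | (a.0)\{a,c} has moves deadlocked
Partition-refinement fixed point:
  B0 = {s0, t0}
  B1 = {s1, t1}
  B2 = {s3, s4, t3, t4}
  B3 = {s5, t5}
  B4 = {s2, t2}
s0 ∈ B0, t0 ∈ B0 → same block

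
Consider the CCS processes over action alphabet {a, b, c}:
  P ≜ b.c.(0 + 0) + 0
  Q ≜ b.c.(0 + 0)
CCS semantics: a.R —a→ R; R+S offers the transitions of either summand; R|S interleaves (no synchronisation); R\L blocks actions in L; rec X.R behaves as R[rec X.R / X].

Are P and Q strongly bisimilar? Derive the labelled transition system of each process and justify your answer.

P ~ Q

P's transition system — 3 states:
  u0 = b.c.(0 + 0) + 0 :: —b→ u1
  u1 = c.(0 + 0) :: —c→ u2
  u2 = 0 + 0 :: ·
Q's transition system — 3 states:
  v0 = b.c.(0 + 0) :: —b→ v1
  v1 = c.(0 + 0) :: —c→ v2
  v2 = 0 + 0 :: ·
Coarsest stable partition (strong bisimilarity classes):
  B0 = {u0, v0}
  B1 = {u1, v1}
  B2 = {u2, v2}
u0 ∈ B0, v0 ∈ B0 → same block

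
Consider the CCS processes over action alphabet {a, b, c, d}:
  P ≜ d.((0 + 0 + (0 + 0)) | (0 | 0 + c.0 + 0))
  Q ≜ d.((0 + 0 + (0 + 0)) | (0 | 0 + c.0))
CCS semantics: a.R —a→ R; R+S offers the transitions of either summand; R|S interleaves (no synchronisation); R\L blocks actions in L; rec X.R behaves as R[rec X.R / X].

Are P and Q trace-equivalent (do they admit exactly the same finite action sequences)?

P's transition system — 3 states:
  m0 = d.((0 + 0 + (0 + 0)) | (0 | 0 + c.0 + 0)) :: —d→ m1
  m1 = (0 + 0 + (0 + 0)) | (0 | 0 + c.0 + 0) :: —c→ m2
  m2 = (0 + 0 + (0 + 0)) | 0 :: ·
Q's transition system — 3 states:
  n0 = d.((0 + 0 + (0 + 0)) | (0 | 0 + c.0)) :: —d→ n1
  n1 = (0 + 0 + (0 + 0)) | (0 | 0 + c.0) :: —c→ n2
  n2 = (0 + 0 + (0 + 0)) | 0 :: ·
Coarsest stable partition (strong bisimilarity classes):
  B0 = {m0, n0}
  B1 = {m1, n1}
  B2 = {m2, n2}
m0 ∈ B0, n0 ∈ B0 → same block
Bisimilar ⇒ trace-equivalent.

YES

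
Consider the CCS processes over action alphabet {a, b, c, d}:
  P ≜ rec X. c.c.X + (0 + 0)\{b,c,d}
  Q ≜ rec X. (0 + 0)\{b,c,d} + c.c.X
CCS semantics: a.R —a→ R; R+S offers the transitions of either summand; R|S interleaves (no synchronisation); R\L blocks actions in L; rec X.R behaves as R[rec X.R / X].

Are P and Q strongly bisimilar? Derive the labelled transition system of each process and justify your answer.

LTS(P): 2 reachable states
  s0 = rec X. c.c.X + (0 + 0)\{b,c,d} :: =c=> s1
  s1 = c.(rec X. c.c.X + (0 + 0)\{b,c,d}) :: =c=> s0
LTS(Q): 2 reachable states
  t0 = rec X. (0 + 0)\{b,c,d} + c.c.X :: =c=> t1
  t1 = c.(rec X. (0 + 0)\{b,c,d} + c.c.X) :: =c=> t0
Partition-refinement fixed point:
  B0 = {s0, s1, t0, t1}
s0 ∈ B0, t0 ∈ B0 → same block

bisimilar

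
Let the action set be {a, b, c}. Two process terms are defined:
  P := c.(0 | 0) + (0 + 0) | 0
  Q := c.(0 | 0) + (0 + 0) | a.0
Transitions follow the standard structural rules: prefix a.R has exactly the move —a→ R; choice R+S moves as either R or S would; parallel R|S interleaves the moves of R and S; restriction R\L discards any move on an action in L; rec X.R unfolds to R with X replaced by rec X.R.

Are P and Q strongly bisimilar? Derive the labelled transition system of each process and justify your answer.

P ≁ Q

P's transition system — 2 states:
  s0 = c.(0 | 0) + (0 + 0) | 0 has moves —c→ s1
  s1 = 0 | 0 has moves deadlocked
Q's transition system — 3 states:
  t0 = c.(0 | 0) + (0 + 0) | a.0 has moves —a→ t1, —c→ t2
  t1 = (0 + 0) | 0 has moves deadlocked
  t2 = 0 | 0 has moves deadlocked
Partition-refinement fixed point:
  B0 = {s0}
  B1 = {s1, t1, t2}
  B2 = {t0}
s0 ∈ B0, t0 ∈ B2 → different blocks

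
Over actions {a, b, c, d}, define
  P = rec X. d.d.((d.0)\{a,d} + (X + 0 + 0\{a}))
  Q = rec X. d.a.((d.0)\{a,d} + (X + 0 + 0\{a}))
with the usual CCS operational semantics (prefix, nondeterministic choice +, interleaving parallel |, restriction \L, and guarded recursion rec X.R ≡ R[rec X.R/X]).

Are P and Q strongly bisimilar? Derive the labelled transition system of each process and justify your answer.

not bisimilar

LTS(P): 3 reachable states
  m0 = rec X. d.d.((d.0)\{a,d} + (X + 0 + 0\{a})) :: =d=> m1
  m1 = d.((d.0)\{a,d} + ((rec X. d.d.((d.0)\{a,d} + (X + 0 + 0\{a}))) + 0 + 0\{a})) :: =d=> m2
  m2 = (d.0)\{a,d} + ((rec X. d.d.((d.0)\{a,d} + (X + 0 + 0\{a}))) + 0 + 0\{a}) :: =d=> m1
LTS(Q): 3 reachable states
  n0 = rec X. d.a.((d.0)\{a,d} + (X + 0 + 0\{a})) :: =d=> n1
  n1 = a.((d.0)\{a,d} + ((rec X. d.a.((d.0)\{a,d} + (X + 0 + 0\{a}))) + 0 + 0\{a})) :: =a=> n2
  n2 = (d.0)\{a,d} + ((rec X. d.a.((d.0)\{a,d} + (X + 0 + 0\{a}))) + 0 + 0\{a}) :: =d=> n1
Coarsest stable partition (strong bisimilarity classes):
  B0 = {m0, m1, m2}
  B1 = {n0, n2}
  B2 = {n1}
m0 ∈ B0, n0 ∈ B1 → different blocks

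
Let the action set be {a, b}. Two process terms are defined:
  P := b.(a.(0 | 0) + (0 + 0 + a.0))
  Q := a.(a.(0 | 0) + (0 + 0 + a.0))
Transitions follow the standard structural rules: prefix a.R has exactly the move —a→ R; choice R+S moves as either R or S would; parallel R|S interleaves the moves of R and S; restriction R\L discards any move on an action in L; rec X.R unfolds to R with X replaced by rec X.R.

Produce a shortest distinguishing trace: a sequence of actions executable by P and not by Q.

Reachable graph of P (4 states):
  p0 = b.(a.(0 | 0) + (0 + 0 + a.0)) :: =b=> p1
  p1 = a.(0 | 0) + (0 + 0 + a.0) :: =a=> p2, =a=> p3
  p2 = 0 :: deadlocked
  p3 = 0 | 0 :: deadlocked
Reachable graph of Q (4 states):
  q0 = a.(a.(0 | 0) + (0 + 0 + a.0)) :: =a=> q1
  q1 = a.(0 | 0) + (0 + 0 + a.0) :: =a=> q2, =a=> q3
  q2 = 0 :: deadlocked
  q3 = 0 | 0 :: deadlocked
Run σ = ⟨b⟩ on P: start {p0}
  step 1 (b): {p1}
  ✓ P
Run σ = ⟨b⟩ on Q: start {q0}
  step 1 (b): ∅  — Q cannot continue

b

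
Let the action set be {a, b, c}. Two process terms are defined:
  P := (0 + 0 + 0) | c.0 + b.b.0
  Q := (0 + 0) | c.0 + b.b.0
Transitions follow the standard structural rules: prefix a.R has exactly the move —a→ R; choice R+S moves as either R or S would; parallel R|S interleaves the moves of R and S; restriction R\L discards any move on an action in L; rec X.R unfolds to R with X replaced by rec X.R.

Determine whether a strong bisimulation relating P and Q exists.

Reachable graph of P (4 states):
  u0 = (0 + 0 + 0) | c.0 + b.b.0 has moves ··b··> u1, ··c··> u2
  u1 = b.0 has moves ··b··> u3
  u2 = (0 + 0 + 0) | 0 has moves deadlocked
  u3 = 0 has moves deadlocked
Reachable graph of Q (4 states):
  v0 = (0 + 0) | c.0 + b.b.0 has moves ··b··> v1, ··c··> v2
  v1 = b.0 has moves ··b··> v3
  v2 = (0 + 0) | 0 has moves deadlocked
  v3 = 0 has moves deadlocked
Bisimilarity quotient blocks:
  B0 = {u0, v0}
  B1 = {u2, u3, v2, v3}
  B2 = {u1, v1}
u0 ∈ B0, v0 ∈ B0 → same block

P ~ Q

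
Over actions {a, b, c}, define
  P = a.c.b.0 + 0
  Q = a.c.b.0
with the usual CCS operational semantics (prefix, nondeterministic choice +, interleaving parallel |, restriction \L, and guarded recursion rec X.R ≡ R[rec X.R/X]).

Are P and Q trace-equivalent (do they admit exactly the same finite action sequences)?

P's transition system — 4 states:
  m0 = a.c.b.0 + 0 | =a=> m1
  m1 = c.b.0 | =c=> m2
  m2 = b.0 | =b=> m3
  m3 = 0 | deadlocked
Q's transition system — 4 states:
  n0 = a.c.b.0 | =a=> n1
  n1 = c.b.0 | =c=> n2
  n2 = b.0 | =b=> n3
  n3 = 0 | deadlocked
Coarsest stable partition (strong bisimilarity classes):
  B0 = {m0, n0}
  B1 = {m1, n1}
  B2 = {m2, n2}
  B3 = {m3, n3}
m0 ∈ B0, n0 ∈ B0 → same block
Bisimilar ⇒ trace-equivalent.

YES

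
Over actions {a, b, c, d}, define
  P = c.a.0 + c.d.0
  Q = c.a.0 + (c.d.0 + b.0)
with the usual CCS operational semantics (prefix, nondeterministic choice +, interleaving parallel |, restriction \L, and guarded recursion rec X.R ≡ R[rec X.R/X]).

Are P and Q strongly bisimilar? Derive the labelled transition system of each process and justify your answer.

not bisimilar

LTS(P): 4 reachable states
  s0 = c.a.0 + c.d.0 → ··c··> s1, ··c··> s2
  s1 = a.0 → ··a··> s3
  s2 = d.0 → ··d··> s3
  s3 = 0 → ·
LTS(Q): 4 reachable states
  t0 = c.a.0 + (c.d.0 + b.0) → ··b··> t1, ··c··> t2, ··c··> t3
  t1 = 0 → ·
  t2 = a.0 → ··a··> t1
  t3 = d.0 → ··d··> t1
Bisimilarity quotient blocks:
  B0 = {s0}
  B1 = {s1, t2}
  B2 = {s3, t1}
  B3 = {s2, t3}
  B4 = {t0}
s0 ∈ B0, t0 ∈ B4 → different blocks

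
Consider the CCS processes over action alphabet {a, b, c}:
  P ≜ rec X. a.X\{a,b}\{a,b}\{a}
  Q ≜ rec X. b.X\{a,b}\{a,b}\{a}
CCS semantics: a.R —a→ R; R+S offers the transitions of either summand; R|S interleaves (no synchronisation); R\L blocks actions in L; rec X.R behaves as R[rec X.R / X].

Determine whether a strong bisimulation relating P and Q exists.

Reachable graph of P (2 states):
  u0 = rec X. a.X\{a,b}\{a,b}\{a} ⊢ =a=> u1
  u1 = (rec X. a.X\{a,b}\{a,b}\{a})\{a,b}\{a,b}\{a} ⊢ (no moves)
Reachable graph of Q (2 states):
  v0 = rec X. b.X\{a,b}\{a,b}\{a} ⊢ =b=> v1
  v1 = (rec X. b.X\{a,b}\{a,b}\{a})\{a,b}\{a,b}\{a} ⊢ (no moves)
Coarsest stable partition (strong bisimilarity classes):
  B0 = {u0}
  B1 = {u1, v1}
  B2 = {v0}
u0 ∈ B0, v0 ∈ B2 → different blocks

NO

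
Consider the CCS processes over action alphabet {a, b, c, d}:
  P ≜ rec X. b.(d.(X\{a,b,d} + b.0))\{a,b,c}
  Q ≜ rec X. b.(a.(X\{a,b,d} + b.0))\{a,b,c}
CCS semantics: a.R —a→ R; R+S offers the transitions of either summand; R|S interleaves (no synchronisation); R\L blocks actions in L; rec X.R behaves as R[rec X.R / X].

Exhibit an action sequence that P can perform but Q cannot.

LTS(P): 3 reachable states
  u0 = rec X. b.(d.(X\{a,b,d} + b.0))\{a,b,c} → --b--▸ u1
  u1 = (d.((rec X. b.(d.(X\{a,b,d} + b.0))\{a,b,c})\{a,b,d} + b.0))\{a,b,c} → --d--▸ u2
  u2 = ((rec X. b.(d.(X\{a,b,d} + b.0))\{a,b,c})\{a,b,d} + b.0)\{a,b,c} → ∅
LTS(Q): 2 reachable states
  v0 = rec X. b.(a.(X\{a,b,d} + b.0))\{a,b,c} → --b--▸ v1
  v1 = (a.((rec X. b.(a.(X\{a,b,d} + b.0))\{a,b,c})\{a,b,d} + b.0))\{a,b,c} → ∅
Run σ = ⟨bd⟩ on P: start {u0}
  [1] b ⇒ {u1}
  [2] d ⇒ {u2}
  ✓ P
Run σ = ⟨bd⟩ on Q: start {v0}
  [1] b ⇒ {v1}
  [2] d ⇒ ∅ (Q stuck)

bd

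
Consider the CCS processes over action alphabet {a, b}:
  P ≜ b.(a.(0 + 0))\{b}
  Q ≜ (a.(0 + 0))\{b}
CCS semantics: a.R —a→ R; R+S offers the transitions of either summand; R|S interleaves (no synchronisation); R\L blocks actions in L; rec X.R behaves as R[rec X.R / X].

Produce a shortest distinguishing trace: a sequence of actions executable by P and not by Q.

b

LTS(P): 3 reachable states
  u0 = b.(a.(0 + 0))\{b} :: -b-> u1
  u1 = (a.(0 + 0))\{b} :: -a-> u2
  u2 = (0 + 0)\{b} :: ·
LTS(Q): 2 reachable states
  v0 = (a.(0 + 0))\{b} :: -a-> v1
  v1 = (0 + 0)\{b} :: ·
Executing b from P (initial set {u0}):
  after b @ step 1: {u1}
  — P admits the full trace.
Executing b from Q (initial set {v0}):
  after b @ step 1: no successor for Q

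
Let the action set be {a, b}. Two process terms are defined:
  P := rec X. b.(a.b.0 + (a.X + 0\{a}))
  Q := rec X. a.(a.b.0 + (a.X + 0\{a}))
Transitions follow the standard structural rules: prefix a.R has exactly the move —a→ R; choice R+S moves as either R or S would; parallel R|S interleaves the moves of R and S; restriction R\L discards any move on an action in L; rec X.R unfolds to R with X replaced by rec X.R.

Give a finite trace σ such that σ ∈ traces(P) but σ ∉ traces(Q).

b

Reachable graph of P (4 states):
  p0 = rec X. b.(a.b.0 + (a.X + 0\{a})) | --b--▸ p1
  p1 = a.b.0 + (a.(rec X. b.(a.b.0 + (a.X + 0\{a}))) + 0\{a}) | --a--▸ p0, --a--▸ p2
  p2 = b.0 | --b--▸ p3
  p3 = 0 | ·
Reachable graph of Q (4 states):
  q0 = rec X. a.(a.b.0 + (a.X + 0\{a})) | --a--▸ q1
  q1 = a.b.0 + (a.(rec X. a.(a.b.0 + (a.X + 0\{a}))) + 0\{a}) | --a--▸ q0, --a--▸ q2
  q2 = b.0 | --b--▸ q3
  q3 = 0 | ·
Trace ⟨b⟩ through P, begin at {p0}:
  step 1 (b): {p1}
  ✓ P
Trace ⟨b⟩ through Q, begin at {q0}:
  step 1 (b): ∅ (Q stuck)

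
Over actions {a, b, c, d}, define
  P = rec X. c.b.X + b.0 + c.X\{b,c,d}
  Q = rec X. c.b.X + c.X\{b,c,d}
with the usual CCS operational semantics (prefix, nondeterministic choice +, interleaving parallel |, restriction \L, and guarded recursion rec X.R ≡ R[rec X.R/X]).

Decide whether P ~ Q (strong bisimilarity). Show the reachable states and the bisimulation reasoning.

P ≁ Q

Reachable graph of P (4 states):
  s0 = rec X. c.b.X + b.0 + c.X\{b,c,d} :: -b-> s1, -c-> s2, -c-> s3
  s1 = 0 :: ∅
  s2 = (rec X. c.b.X + b.0 + c.X\{b,c,d})\{b,c,d} :: ∅
  s3 = b.(rec X. c.b.X + b.0 + c.X\{b,c,d}) :: -b-> s0
Reachable graph of Q (3 states):
  t0 = rec X. c.b.X + c.X\{b,c,d} :: -c-> t1, -c-> t2
  t1 = (rec X. c.b.X + c.X\{b,c,d})\{b,c,d} :: ∅
  t2 = b.(rec X. c.b.X + c.X\{b,c,d}) :: -b-> t0
Partition-refinement fixed point:
  B0 = {s0}
  B1 = {s3}
  B2 = {s1, s2, t1}
  B3 = {t0}
  B4 = {t2}
s0 ∈ B0, t0 ∈ B3 → different blocks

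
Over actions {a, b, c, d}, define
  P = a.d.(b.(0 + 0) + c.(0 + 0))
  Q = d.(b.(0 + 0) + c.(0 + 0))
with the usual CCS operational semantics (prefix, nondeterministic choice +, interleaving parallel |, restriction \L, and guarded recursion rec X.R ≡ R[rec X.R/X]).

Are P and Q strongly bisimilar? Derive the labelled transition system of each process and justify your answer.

LTS(P): 4 reachable states
  s0 = a.d.(b.(0 + 0) + c.(0 + 0)) ⊢ -a-> s1
  s1 = d.(b.(0 + 0) + c.(0 + 0)) ⊢ -d-> s2
  s2 = b.(0 + 0) + c.(0 + 0) ⊢ -b-> s3, -c-> s3
  s3 = 0 + 0 ⊢ (no moves)
LTS(Q): 3 reachable states
  t0 = d.(b.(0 + 0) + c.(0 + 0)) ⊢ -d-> t1
  t1 = b.(0 + 0) + c.(0 + 0) ⊢ -b-> t2, -c-> t2
  t2 = 0 + 0 ⊢ (no moves)
Coarsest stable partition (strong bisimilarity classes):
  B0 = {s0}
  B1 = {s1, t0}
  B2 = {s2, t1}
  B3 = {s3, t2}
s0 ∈ B0, t0 ∈ B1 → different blocks

not bisimilar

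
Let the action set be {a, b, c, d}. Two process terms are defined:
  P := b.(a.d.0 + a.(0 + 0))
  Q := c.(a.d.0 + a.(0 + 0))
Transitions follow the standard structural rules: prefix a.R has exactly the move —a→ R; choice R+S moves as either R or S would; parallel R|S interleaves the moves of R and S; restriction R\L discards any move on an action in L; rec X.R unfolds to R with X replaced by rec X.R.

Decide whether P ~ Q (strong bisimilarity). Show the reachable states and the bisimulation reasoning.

not bisimilar

Reachable graph of P (5 states):
  s0 = b.(a.d.0 + a.(0 + 0)) → —b→ s1
  s1 = a.d.0 + a.(0 + 0) → —a→ s2, —a→ s3
  s2 = 0 + 0 → ·
  s3 = d.0 → —d→ s4
  s4 = 0 → ·
Reachable graph of Q (5 states):
  t0 = c.(a.d.0 + a.(0 + 0)) → —c→ t1
  t1 = a.d.0 + a.(0 + 0) → —a→ t2, —a→ t3
  t2 = 0 + 0 → ·
  t3 = d.0 → —d→ t4
  t4 = 0 → ·
Partition-refinement fixed point:
  B0 = {s0}
  B1 = {s1, t1}
  B2 = {s2, s4, t2, t4}
  B3 = {s3, t3}
  B4 = {t0}
s0 ∈ B0, t0 ∈ B4 → different blocks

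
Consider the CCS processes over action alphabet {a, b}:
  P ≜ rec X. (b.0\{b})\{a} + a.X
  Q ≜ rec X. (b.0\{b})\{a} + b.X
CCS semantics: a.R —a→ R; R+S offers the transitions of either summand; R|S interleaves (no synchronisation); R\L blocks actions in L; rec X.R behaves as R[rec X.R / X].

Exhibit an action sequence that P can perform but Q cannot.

a

P's transition system — 2 states:
  s0 = rec X. (b.0\{b})\{a} + a.X | --a--▸ s0, --b--▸ s1
  s1 = 0\{b}\{a} | ·
Q's transition system — 2 states:
  t0 = rec X. (b.0\{b})\{a} + b.X | --b--▸ t0, --b--▸ t1
  t1 = 0\{b}\{a} | ·
Run σ = ⟨a⟩ on P: start {s0}
  after a @ step 1: {s0}
  P completes σ.
Run σ = ⟨a⟩ on Q: start {t0}
  after a @ step 1: ∅  — Q cannot continue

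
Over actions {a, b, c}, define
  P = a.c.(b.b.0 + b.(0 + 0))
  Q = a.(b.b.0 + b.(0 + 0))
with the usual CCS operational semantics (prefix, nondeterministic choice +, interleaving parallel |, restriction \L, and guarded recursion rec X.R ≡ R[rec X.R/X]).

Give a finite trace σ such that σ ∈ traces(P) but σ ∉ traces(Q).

ac

LTS(P): 6 reachable states
  p0 = a.c.(b.b.0 + b.(0 + 0)) has moves —a→ p1
  p1 = c.(b.b.0 + b.(0 + 0)) has moves —c→ p2
  p2 = b.b.0 + b.(0 + 0) has moves —b→ p3, —b→ p4
  p3 = 0 + 0 has moves ∅
  p4 = b.0 has moves —b→ p5
  p5 = 0 has moves ∅
LTS(Q): 5 reachable states
  q0 = a.(b.b.0 + b.(0 + 0)) has moves —a→ q1
  q1 = b.b.0 + b.(0 + 0) has moves —b→ q2, —b→ q3
  q2 = 0 + 0 has moves ∅
  q3 = b.0 has moves —b→ q4
  q4 = 0 has moves ∅
Run σ = ⟨ac⟩ on P: start {p0}
  after a @ step 1: {p1}
  after c @ step 2: {p2}
  — P admits the full trace.
Run σ = ⟨ac⟩ on Q: start {q0}
  after a @ step 1: {q1}
  after c @ step 2: ∅  — Q cannot continue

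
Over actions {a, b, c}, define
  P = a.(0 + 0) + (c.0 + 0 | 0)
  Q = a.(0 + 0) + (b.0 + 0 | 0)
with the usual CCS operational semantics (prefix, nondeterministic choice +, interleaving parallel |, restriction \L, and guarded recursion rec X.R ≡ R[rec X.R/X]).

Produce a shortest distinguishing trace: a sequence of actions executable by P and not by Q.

c

P's transition system — 3 states:
  u0 = a.(0 + 0) + (c.0 + 0 | 0) :: --a--▸ u1, --c--▸ u2
  u1 = 0 + 0 :: stopped
  u2 = 0 :: stopped
Q's transition system — 3 states:
  v0 = a.(0 + 0) + (b.0 + 0 | 0) :: --a--▸ v1, --b--▸ v2
  v1 = 0 + 0 :: stopped
  v2 = 0 :: stopped
Trace ⟨c⟩ through P, begin at {u0}:
  [1] c ⇒ {u2}
  — P admits the full trace.
Trace ⟨c⟩ through Q, begin at {v0}:
  [1] c ⇒ no successor for Q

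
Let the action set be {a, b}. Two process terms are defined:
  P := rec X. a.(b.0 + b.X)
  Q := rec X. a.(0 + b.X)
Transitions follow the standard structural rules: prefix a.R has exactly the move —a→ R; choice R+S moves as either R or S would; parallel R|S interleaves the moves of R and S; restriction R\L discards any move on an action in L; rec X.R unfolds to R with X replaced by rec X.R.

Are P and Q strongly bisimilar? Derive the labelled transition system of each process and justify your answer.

not bisimilar

P's transition system — 3 states:
  s0 = rec X. a.(b.0 + b.X) :: —a→ s1
  s1 = b.0 + b.(rec X. a.(b.0 + b.X)) :: —b→ s0, —b→ s2
  s2 = 0 :: ·
Q's transition system — 2 states:
  t0 = rec X. a.(0 + b.X) :: —a→ t1
  t1 = 0 + b.(rec X. a.(0 + b.X)) :: —b→ t0
Coarsest stable partition (strong bisimilarity classes):
  B0 = {s0}
  B1 = {s1}
  B2 = {s2}
  B3 = {t0}
  B4 = {t1}
s0 ∈ B0, t0 ∈ B3 → different blocks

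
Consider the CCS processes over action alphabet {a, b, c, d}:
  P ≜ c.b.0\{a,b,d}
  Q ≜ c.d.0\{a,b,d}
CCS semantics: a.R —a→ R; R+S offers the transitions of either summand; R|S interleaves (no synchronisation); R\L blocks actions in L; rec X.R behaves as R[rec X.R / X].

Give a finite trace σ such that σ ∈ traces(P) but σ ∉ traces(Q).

cb

Reachable graph of P (3 states):
  p0 = c.b.0\{a,b,d} ⊢ ··c··> p1
  p1 = b.0\{a,b,d} ⊢ ··b··> p2
  p2 = 0\{a,b,d} ⊢ deadlocked
Reachable graph of Q (3 states):
  q0 = c.d.0\{a,b,d} ⊢ ··c··> q1
  q1 = d.0\{a,b,d} ⊢ ··d··> q2
  q2 = 0\{a,b,d} ⊢ deadlocked
Trace ⟨cb⟩ through P, begin at {p0}:
  step 1 (c): {p1}
  step 2 (b): {p2}
  — P admits the full trace.
Trace ⟨cb⟩ through Q, begin at {q0}:
  step 1 (c): {q1}
  step 2 (b): ∅ (Q stuck)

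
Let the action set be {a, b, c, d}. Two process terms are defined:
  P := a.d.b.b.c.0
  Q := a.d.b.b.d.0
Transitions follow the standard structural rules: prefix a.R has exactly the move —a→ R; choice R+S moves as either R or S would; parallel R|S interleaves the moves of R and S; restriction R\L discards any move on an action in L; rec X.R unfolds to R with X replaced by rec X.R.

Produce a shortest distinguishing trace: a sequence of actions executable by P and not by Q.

P's transition system — 6 states:
  s0 = a.d.b.b.c.0 | —a→ s1
  s1 = d.b.b.c.0 | —d→ s2
  s2 = b.b.c.0 | —b→ s3
  s3 = b.c.0 | —b→ s4
  s4 = c.0 | —c→ s5
  s5 = 0 | ∅
Q's transition system — 6 states:
  t0 = a.d.b.b.d.0 | —a→ t1
  t1 = d.b.b.d.0 | —d→ t2
  t2 = b.b.d.0 | —b→ t3
  t3 = b.d.0 | —b→ t4
  t4 = d.0 | —d→ t5
  t5 = 0 | ∅
Executing adbbc from P (initial set {s0}):
  after a @ step 1: {s1}
  after d @ step 2: {s2}
  after b @ step 3: {s3}
  after b @ step 4: {s4}
  after c @ step 5: {s5}
  P completes σ.
Executing adbbc from Q (initial set {t0}):
  after a @ step 1: {t1}
  after d @ step 2: {t2}
  after b @ step 3: {t3}
  after b @ step 4: {t4}
  after c @ step 5: ∅ (Q stuck)

adbbc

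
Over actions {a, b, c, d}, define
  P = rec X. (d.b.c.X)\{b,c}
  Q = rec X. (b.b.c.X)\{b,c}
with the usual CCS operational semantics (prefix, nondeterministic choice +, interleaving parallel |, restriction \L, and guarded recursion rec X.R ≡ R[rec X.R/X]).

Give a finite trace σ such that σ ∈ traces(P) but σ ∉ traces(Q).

P's transition system — 2 states:
  s0 = rec X. (d.b.c.X)\{b,c} ⊢ —d→ s1
  s1 = (b.c.(rec X. (d.b.c.X)\{b,c}))\{b,c} ⊢ ·
Q's transition system — 1 states:
  t0 = rec X. (b.b.c.X)\{b,c} ⊢ ·
Trace ⟨d⟩ through P, begin at {s0}:
  [1] d ⇒ {s1}
  — P admits the full trace.
Trace ⟨d⟩ through Q, begin at {t0}:
  [1] d ⇒ no successor for Q

d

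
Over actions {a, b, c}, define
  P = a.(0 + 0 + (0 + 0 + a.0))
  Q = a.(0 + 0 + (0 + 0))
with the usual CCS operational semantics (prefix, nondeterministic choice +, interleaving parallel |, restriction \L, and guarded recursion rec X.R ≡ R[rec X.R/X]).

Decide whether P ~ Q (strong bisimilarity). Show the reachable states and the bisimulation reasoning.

P's transition system — 3 states:
  u0 = a.(0 + 0 + (0 + 0 + a.0)) :: ··a··> u1
  u1 = 0 + 0 + (0 + 0 + a.0) :: ··a··> u2
  u2 = 0 :: deadlocked
Q's transition system — 2 states:
  v0 = a.(0 + 0 + (0 + 0)) :: ··a··> v1
  v1 = 0 + 0 + (0 + 0) :: deadlocked
Bisimilarity quotient blocks:
  B0 = {u0}
  B1 = {u1, v0}
  B2 = {u2, v1}
u0 ∈ B0, v0 ∈ B1 → different blocks

P ≁ Q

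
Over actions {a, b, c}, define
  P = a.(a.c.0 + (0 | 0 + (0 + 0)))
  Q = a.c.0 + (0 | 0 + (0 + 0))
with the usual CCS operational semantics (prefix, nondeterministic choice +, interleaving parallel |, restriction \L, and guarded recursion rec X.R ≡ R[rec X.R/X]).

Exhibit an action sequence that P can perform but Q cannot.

aa

Reachable graph of P (4 states):
  m0 = a.(a.c.0 + (0 | 0 + (0 + 0))) → -a-> m1
  m1 = a.c.0 + (0 | 0 + (0 + 0)) → -a-> m2
  m2 = c.0 → -c-> m3
  m3 = 0 → (no moves)
Reachable graph of Q (3 states):
  n0 = a.c.0 + (0 | 0 + (0 + 0)) → -a-> n1
  n1 = c.0 → -c-> n2
  n2 = 0 → (no moves)
Trace ⟨aa⟩ through P, begin at {m0}:
  after a @ step 1: {m1}
  after a @ step 2: {m2}
  P completes σ.
Trace ⟨aa⟩ through Q, begin at {n0}:
  after a @ step 1: {n1}
  after a @ step 2: ∅ (Q stuck)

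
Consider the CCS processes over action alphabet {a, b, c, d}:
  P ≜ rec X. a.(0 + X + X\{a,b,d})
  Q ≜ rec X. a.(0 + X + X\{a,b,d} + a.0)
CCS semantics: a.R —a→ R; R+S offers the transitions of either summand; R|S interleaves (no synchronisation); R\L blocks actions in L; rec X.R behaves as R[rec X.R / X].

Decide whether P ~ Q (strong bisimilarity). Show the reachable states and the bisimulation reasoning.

NO

Reachable graph of P (2 states):
  u0 = rec X. a.(0 + X + X\{a,b,d}) has moves =a=> u1
  u1 = 0 + (rec X. a.(0 + X + X\{a,b,d})) + (rec X. a.(0 + X + X\{a,b,d}))\{a,b,d} has moves =a=> u1
Reachable graph of Q (3 states):
  v0 = rec X. a.(0 + X + X\{a,b,d} + a.0) has moves =a=> v1
  v1 = 0 + (rec X. a.(0 + X + X\{a,b,d} + a.0)) + (rec X. a.(0 + X + X\{a,b,d} + a.0))\{a,b,d} + a.0 has moves =a=> v1, =a=> v2
  v2 = 0 has moves (no moves)
Coarsest stable partition (strong bisimilarity classes):
  B0 = {u0, u1}
  B1 = {v0}
  B2 = {v1}
  B3 = {v2}
u0 ∈ B0, v0 ∈ B1 → different blocks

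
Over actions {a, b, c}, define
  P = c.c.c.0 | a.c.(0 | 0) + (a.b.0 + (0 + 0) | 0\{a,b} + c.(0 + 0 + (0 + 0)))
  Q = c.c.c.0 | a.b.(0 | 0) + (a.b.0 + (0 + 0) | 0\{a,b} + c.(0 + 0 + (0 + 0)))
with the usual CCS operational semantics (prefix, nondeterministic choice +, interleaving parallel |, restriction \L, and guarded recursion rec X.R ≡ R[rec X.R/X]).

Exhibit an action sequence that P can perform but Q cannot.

P's transition system — 15 states:
  u0 = c.c.c.0 | a.c.(0 | 0) + (a.b.0 + (0 + 0) | 0\{a,b} + c.(0 + 0 + (0 + 0))) | -a-> u1, -a-> u2, -c-> u3, -c-> u4
  u1 = b.0 | -b-> u5
  u2 = c.c.c.0 | c.(0 | 0) | -c-> u6, -c-> u7
  u3 = 0 + 0 + (0 + 0) | ·
  u4 = c.c.0 | a.c.(0 | 0) | -a-> u6, -c-> u8
  u5 = 0 | ·
  u6 = c.c.0 | c.(0 | 0) | -c-> u10, -c-> u9
  u7 = c.c.c.0 | (0 | 0) | -c-> u10
  u8 = c.0 | a.c.(0 | 0) | -a-> u9, -c-> u11
  u9 = c.0 | c.(0 | 0) | -c-> u12, -c-> u13
  u10 = c.c.0 | (0 | 0) | -c-> u13
  u11 = 0 | a.c.(0 | 0) | -a-> u12
  u12 = 0 | c.(0 | 0) | -c-> u14
  u13 = c.0 | (0 | 0) | -c-> u14
  u14 = 0 | (0 | 0) | ·
Q's transition system — 15 states:
  v0 = c.c.c.0 | a.b.(0 | 0) + (a.b.0 + (0 + 0) | 0\{a,b} + c.(0 + 0 + (0 + 0))) | -a-> v1, -a-> v2, -c-> v3, -c-> v4
  v1 = b.0 | -b-> v5
  v2 = c.c.c.0 | b.(0 | 0) | -b-> v6, -c-> v7
  v3 = 0 + 0 + (0 + 0) | ·
  v4 = c.c.0 | a.b.(0 | 0) | -a-> v7, -c-> v8
  v5 = 0 | ·
  v6 = c.c.c.0 | (0 | 0) | -c-> v9
  v7 = c.c.0 | b.(0 | 0) | -b-> v9, -c-> v10
  v8 = c.0 | a.b.(0 | 0) | -a-> v10, -c-> v11
  v9 = c.c.0 | (0 | 0) | -c-> v12
  v10 = c.0 | b.(0 | 0) | -b-> v12, -c-> v13
  v11 = 0 | a.b.(0 | 0) | -a-> v13
  v12 = c.0 | (0 | 0) | -c-> v14
  v13 = 0 | b.(0 | 0) | -b-> v14
  v14 = 0 | (0 | 0) | ·
Trace ⟨acccc⟩ through P, begin at {u0}:
  after a @ step 1: {u1, u2}
  after c @ step 2: {u6, u7}
  after c @ step 3: {u10, u9}
  after c @ step 4: {u12, u13}
  after c @ step 5: {u14}
  — P admits the full trace.
Trace ⟨acccc⟩ through Q, begin at {v0}:
  after a @ step 1: {v1, v2}
  after c @ step 2: {v7}
  after c @ step 3: {v10}
  after c @ step 4: {v13}
  after c @ step 5: ∅  — Q cannot continue

acccc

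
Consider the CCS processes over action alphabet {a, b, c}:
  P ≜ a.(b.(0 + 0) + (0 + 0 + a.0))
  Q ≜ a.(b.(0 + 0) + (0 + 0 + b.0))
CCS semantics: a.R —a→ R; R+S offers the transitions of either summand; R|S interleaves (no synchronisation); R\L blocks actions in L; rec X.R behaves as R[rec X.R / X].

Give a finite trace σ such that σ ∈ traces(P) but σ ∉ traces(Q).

aa

LTS(P): 4 reachable states
  m0 = a.(b.(0 + 0) + (0 + 0 + a.0)) :: =a=> m1
  m1 = b.(0 + 0) + (0 + 0 + a.0) :: =a=> m2, =b=> m3
  m2 = 0 :: (no moves)
  m3 = 0 + 0 :: (no moves)
LTS(Q): 4 reachable states
  n0 = a.(b.(0 + 0) + (0 + 0 + b.0)) :: =a=> n1
  n1 = b.(0 + 0) + (0 + 0 + b.0) :: =b=> n2, =b=> n3
  n2 = 0 :: (no moves)
  n3 = 0 + 0 :: (no moves)
Run σ = ⟨aa⟩ on P: start {m0}
  step 1 (a): {m1}
  step 2 (a): {m2}
  ✓ P
Run σ = ⟨aa⟩ on Q: start {n0}
  step 1 (a): {n1}
  step 2 (a): ∅ (Q stuck)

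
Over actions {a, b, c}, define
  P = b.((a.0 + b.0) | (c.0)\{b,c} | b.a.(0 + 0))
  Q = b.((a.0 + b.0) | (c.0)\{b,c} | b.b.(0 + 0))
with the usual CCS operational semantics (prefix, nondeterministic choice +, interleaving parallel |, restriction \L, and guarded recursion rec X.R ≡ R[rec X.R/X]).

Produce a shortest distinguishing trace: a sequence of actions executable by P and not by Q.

P's transition system — 7 states:
  m0 = b.((a.0 + b.0) | (c.0)\{b,c} | b.a.(0 + 0)) has moves -b-> m1
  m1 = (a.0 + b.0) | (c.0)\{b,c} | b.a.(0 + 0) has moves -a-> m2, -b-> m2, -b-> m3
  m2 = 0 | (c.0)\{b,c} | b.a.(0 + 0) has moves -b-> m4
  m3 = (a.0 + b.0) | (c.0)\{b,c} | a.(0 + 0) has moves -a-> m4, -a-> m5, -b-> m4
  m4 = 0 | (c.0)\{b,c} | a.(0 + 0) has moves -a-> m6
  m5 = (a.0 + b.0) | (c.0)\{b,c} | (0 + 0) has moves -a-> m6, -b-> m6
  m6 = 0 | (c.0)\{b,c} | (0 + 0) has moves (no moves)
Q's transition system — 7 states:
  n0 = b.((a.0 + b.0) | (c.0)\{b,c} | b.b.(0 + 0)) has moves -b-> n1
  n1 = (a.0 + b.0) | (c.0)\{b,c} | b.b.(0 + 0) has moves -a-> n2, -b-> n2, -b-> n3
  n2 = 0 | (c.0)\{b,c} | b.b.(0 + 0) has moves -b-> n4
  n3 = (a.0 + b.0) | (c.0)\{b,c} | b.(0 + 0) has moves -a-> n4, -b-> n4, -b-> n5
  n4 = 0 | (c.0)\{b,c} | b.(0 + 0) has moves -b-> n6
  n5 = (a.0 + b.0) | (c.0)\{b,c} | (0 + 0) has moves -a-> n6, -b-> n6
  n6 = 0 | (c.0)\{b,c} | (0 + 0) has moves (no moves)
Run σ = ⟨baba⟩ on P: start {m0}
  [1] b ⇒ {m1}
  [2] a ⇒ {m2}
  [3] b ⇒ {m4}
  [4] a ⇒ {m6}
  ✓ P
Run σ = ⟨baba⟩ on Q: start {n0}
  [1] b ⇒ {n1}
  [2] a ⇒ {n2}
  [3] b ⇒ {n4}
  [4] a ⇒ ∅ (Q stuck)

baba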